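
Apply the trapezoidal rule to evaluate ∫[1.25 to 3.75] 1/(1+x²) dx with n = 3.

f(x) = 1/(1+x²)
a = 1.25, b = 3.75, n = 3
h = (b - a)/n = 0.833333

Trapezoidal rule: (h/2)[f(x₀) + 2f(x₁) + 2f(x₂) + ... + f(xₙ)]

x_0 = 1.2500, f(x_0) = 0.390244, coefficient = 1
x_1 = 2.0833, f(x_1) = 0.187256, coefficient = 2
x_2 = 2.9167, f(x_2) = 0.105186, coefficient = 2
x_3 = 3.7500, f(x_3) = 0.066390, coefficient = 1

I ≈ (0.833333/2) × 1.041519 = 0.433966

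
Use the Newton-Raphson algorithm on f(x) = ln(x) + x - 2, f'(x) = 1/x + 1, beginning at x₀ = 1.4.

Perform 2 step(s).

f(x) = ln(x) + x - 2
f'(x) = 1/x + 1
x₀ = 1.4

Newton-Raphson formula: x_{n+1} = x_n - f(x_n)/f'(x_n)

Iteration 1:
  f(1.400000) = -0.263528
  f'(1.400000) = 1.714286
  x_1 = 1.400000 - (-0.263528)/1.714286 = 1.553725
Iteration 2:
  f(1.553725) = -0.005621
  f'(1.553725) = 1.643615
  x_2 = 1.553725 - (-0.005621)/1.643615 = 1.557144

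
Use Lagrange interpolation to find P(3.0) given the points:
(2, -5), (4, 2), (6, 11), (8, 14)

Lagrange interpolation formula:
P(x) = Σ yᵢ × Lᵢ(x)
where Lᵢ(x) = Π_{j≠i} (x - xⱼ)/(xᵢ - xⱼ)

L_0(3.0) = (3.0 - 4)/(2 - 4) × (3.0 - 6)/(2 - 6) × (3.0 - 8)/(2 - 8) = 0.312500
L_1(3.0) = (3.0 - 2)/(4 - 2) × (3.0 - 6)/(4 - 6) × (3.0 - 8)/(4 - 8) = 0.937500
L_2(3.0) = (3.0 - 2)/(6 - 2) × (3.0 - 4)/(6 - 4) × (3.0 - 8)/(6 - 8) = -0.312500
L_3(3.0) = (3.0 - 2)/(8 - 2) × (3.0 - 4)/(8 - 4) × (3.0 - 6)/(8 - 6) = 0.062500

P(3.0) = (-5)×L_0(3.0) + 2×L_1(3.0) + 11×L_2(3.0) + 14×L_3(3.0)
P(3.0) = -2.250000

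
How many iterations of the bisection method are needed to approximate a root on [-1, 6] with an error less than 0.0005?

We need (b-a)/2^n ≤ 0.0005
(6 - (-1))/2^n ≤ 0.0005
7/2^n ≤ 0.0005
2^n ≥ 14000
n ≥ log₂(14000) = 13.77
n ≥ 14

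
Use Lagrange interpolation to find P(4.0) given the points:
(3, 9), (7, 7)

Lagrange interpolation formula:
P(x) = Σ yᵢ × Lᵢ(x)
where Lᵢ(x) = Π_{j≠i} (x - xⱼ)/(xᵢ - xⱼ)

L_0(4.0) = (4.0 - 7)/(3 - 7) = 0.750000
L_1(4.0) = (4.0 - 3)/(7 - 3) = 0.250000

P(4.0) = 9×L_0(4.0) + 7×L_1(4.0)
P(4.0) = 8.500000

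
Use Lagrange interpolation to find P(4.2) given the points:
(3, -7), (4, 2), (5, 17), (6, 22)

Lagrange interpolation formula:
P(x) = Σ yᵢ × Lᵢ(x)
where Lᵢ(x) = Π_{j≠i} (x - xⱼ)/(xᵢ - xⱼ)

L_0(4.2) = (4.2 - 4)/(3 - 4) × (4.2 - 5)/(3 - 5) × (4.2 - 6)/(3 - 6) = -0.048000
L_1(4.2) = (4.2 - 3)/(4 - 3) × (4.2 - 5)/(4 - 5) × (4.2 - 6)/(4 - 6) = 0.864000
L_2(4.2) = (4.2 - 3)/(5 - 3) × (4.2 - 4)/(5 - 4) × (4.2 - 6)/(5 - 6) = 0.216000
L_3(4.2) = (4.2 - 3)/(6 - 3) × (4.2 - 4)/(6 - 4) × (4.2 - 5)/(6 - 5) = -0.032000

P(4.2) = (-7)×L_0(4.2) + 2×L_1(4.2) + 17×L_2(4.2) + 22×L_3(4.2)
P(4.2) = 5.032000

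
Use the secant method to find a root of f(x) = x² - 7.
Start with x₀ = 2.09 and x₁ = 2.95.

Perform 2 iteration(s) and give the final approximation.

f(x) = x² - 7
x₀ = 2.09, x₁ = 2.95

Secant formula: x_{n+1} = x_n - f(x_n)(x_n - x_{n-1})/(f(x_n) - f(x_{n-1}))

Iteration 1:
  f(2.090000) = -2.631900
  f(2.950000) = 1.702500
  x_2 = 2.950000 - 1.702500×(2.950000 - 2.090000)/(1.702500 - (-2.631900))
       = 2.612202
Iteration 2:
  f(2.950000) = 1.702500
  f(2.612202) = -0.176399
  x_3 = 2.612202 - (-0.176399)×(2.612202 - 2.950000)/(-0.176399 - 1.702500)
       = 2.643916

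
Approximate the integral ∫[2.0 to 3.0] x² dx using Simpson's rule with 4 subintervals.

f(x) = x²
a = 2.0, b = 3.0, n = 4
h = (b - a)/n = 0.250000

Simpson's rule: (h/3)[f(x₀) + 4f(x₁) + 2f(x₂) + ... + f(xₙ)]

x_0 = 2.0000, f(x_0) = 4.000000, coefficient = 1
x_1 = 2.2500, f(x_1) = 5.062500, coefficient = 4
x_2 = 2.5000, f(x_2) = 6.250000, coefficient = 2
x_3 = 2.7500, f(x_3) = 7.562500, coefficient = 4
x_4 = 3.0000, f(x_4) = 9.000000, coefficient = 1

I ≈ (0.250000/3) × 76.000000 = 6.333333
Exact value: 6.333333
Error: 0.000000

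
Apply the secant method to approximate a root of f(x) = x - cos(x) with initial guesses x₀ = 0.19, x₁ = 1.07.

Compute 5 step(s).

f(x) = x - cos(x)
x₀ = 0.19, x₁ = 1.07

Secant formula: x_{n+1} = x_n - f(x_n)(x_n - x_{n-1})/(f(x_n) - f(x_{n-1}))

Iteration 1:
  f(0.190000) = -0.792004
  f(1.070000) = 0.589876
  x_2 = 1.070000 - 0.589876×(1.070000 - 0.190000)/(0.589876 - (-0.792004))
       = 0.694359
Iteration 2:
  f(1.070000) = 0.589876
  f(0.694359) = -0.074105
  x_3 = 0.694359 - (-0.074105)×(0.694359 - 1.070000)/(-0.074105 - 0.589876)
       = 0.736283
Iteration 3:
  f(0.694359) = -0.074105
  f(0.736283) = -0.004686
  x_4 = 0.736283 - (-0.004686)×(0.736283 - 0.694359)/(-0.004686 - (-0.074105))
       = 0.739114
Iteration 4:
  f(0.736283) = -0.004686
  f(0.739114) = 0.000047
  x_5 = 0.739114 - 0.000047×(0.739114 - 0.736283)/(0.000047 - (-0.004686))
       = 0.739085
Iteration 5:
  f(0.739114) = 0.000047
  f(0.739085) = 0.000000
  x_6 = 0.739085 - 0.000000×(0.739085 - 0.739114)/(0.000000 - 0.000047)
       = 0.739085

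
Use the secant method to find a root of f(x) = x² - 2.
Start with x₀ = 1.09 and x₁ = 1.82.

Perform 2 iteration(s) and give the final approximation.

f(x) = x² - 2
x₀ = 1.09, x₁ = 1.82

Secant formula: x_{n+1} = x_n - f(x_n)(x_n - x_{n-1})/(f(x_n) - f(x_{n-1}))

Iteration 1:
  f(1.090000) = -0.811900
  f(1.820000) = 1.312400
  x_2 = 1.820000 - 1.312400×(1.820000 - 1.090000)/(1.312400 - (-0.811900))
       = 1.369003
Iteration 2:
  f(1.820000) = 1.312400
  f(1.369003) = -0.125830
  x_3 = 1.369003 - (-0.125830)×(1.369003 - 1.820000)/(-0.125830 - 1.312400)
       = 1.408461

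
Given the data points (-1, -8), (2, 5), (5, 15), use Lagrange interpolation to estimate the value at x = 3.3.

Lagrange interpolation formula:
P(x) = Σ yᵢ × Lᵢ(x)
where Lᵢ(x) = Π_{j≠i} (x - xⱼ)/(xᵢ - xⱼ)

L_0(3.3) = (3.3 - 2)/(-1 - 2) × (3.3 - 5)/(-1 - 5) = -0.122778
L_1(3.3) = (3.3 - (-1))/(2 - (-1)) × (3.3 - 5)/(2 - 5) = 0.812222
L_2(3.3) = (3.3 - (-1))/(5 - (-1)) × (3.3 - 2)/(5 - 2) = 0.310556

P(3.3) = (-8)×L_0(3.3) + 5×L_1(3.3) + 15×L_2(3.3)
P(3.3) = 9.701667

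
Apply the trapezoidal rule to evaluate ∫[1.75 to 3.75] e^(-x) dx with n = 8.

f(x) = e^(-x)
a = 1.75, b = 3.75, n = 8
h = (b - a)/n = 0.250000

Trapezoidal rule: (h/2)[f(x₀) + 2f(x₁) + 2f(x₂) + ... + f(xₙ)]

x_0 = 1.7500, f(x_0) = 0.173774, coefficient = 1
x_1 = 2.0000, f(x_1) = 0.135335, coefficient = 2
x_2 = 2.2500, f(x_2) = 0.105399, coefficient = 2
x_3 = 2.5000, f(x_3) = 0.082085, coefficient = 2
x_4 = 2.7500, f(x_4) = 0.063928, coefficient = 2
x_5 = 3.0000, f(x_5) = 0.049787, coefficient = 2
x_6 = 3.2500, f(x_6) = 0.038774, coefficient = 2
x_7 = 3.5000, f(x_7) = 0.030197, coefficient = 2
x_8 = 3.7500, f(x_8) = 0.023518, coefficient = 1

I ≈ (0.250000/2) × 1.208304 = 0.151038
Exact value: 0.150256
Error: 0.000782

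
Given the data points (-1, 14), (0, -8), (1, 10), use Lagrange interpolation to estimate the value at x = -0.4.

Lagrange interpolation formula:
P(x) = Σ yᵢ × Lᵢ(x)
where Lᵢ(x) = Π_{j≠i} (x - xⱼ)/(xᵢ - xⱼ)

L_0(-0.4) = (-0.4 - 0)/(-1 - 0) × (-0.4 - 1)/(-1 - 1) = 0.280000
L_1(-0.4) = (-0.4 - (-1))/(0 - (-1)) × (-0.4 - 1)/(0 - 1) = 0.840000
L_2(-0.4) = (-0.4 - (-1))/(1 - (-1)) × (-0.4 - 0)/(1 - 0) = -0.120000

P(-0.4) = 14×L_0(-0.4) + (-8)×L_1(-0.4) + 10×L_2(-0.4)
P(-0.4) = -4.000000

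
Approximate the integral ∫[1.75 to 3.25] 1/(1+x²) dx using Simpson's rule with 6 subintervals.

f(x) = 1/(1+x²)
a = 1.75, b = 3.25, n = 6
h = (b - a)/n = 0.250000

Simpson's rule: (h/3)[f(x₀) + 4f(x₁) + 2f(x₂) + ... + f(xₙ)]

x_0 = 1.7500, f(x_0) = 0.246154, coefficient = 1
x_1 = 2.0000, f(x_1) = 0.200000, coefficient = 4
x_2 = 2.2500, f(x_2) = 0.164948, coefficient = 2
x_3 = 2.5000, f(x_3) = 0.137931, coefficient = 4
x_4 = 2.7500, f(x_4) = 0.116788, coefficient = 2
x_5 = 3.0000, f(x_5) = 0.100000, coefficient = 4
x_6 = 3.2500, f(x_6) = 0.086486, coefficient = 1

I ≈ (0.250000/3) × 2.647838 = 0.220653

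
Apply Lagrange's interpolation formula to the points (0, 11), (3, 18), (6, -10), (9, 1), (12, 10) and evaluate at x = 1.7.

Lagrange interpolation formula:
P(x) = Σ yᵢ × Lᵢ(x)
where Lᵢ(x) = Π_{j≠i} (x - xⱼ)/(xᵢ - xⱼ)

L_0(1.7) = (1.7 - 3)/(0 - 3) × (1.7 - 6)/(0 - 6) × (1.7 - 9)/(0 - 9) × (1.7 - 12)/(0 - 12) = 0.216210
L_1(1.7) = (1.7 - 0)/(3 - 0) × (1.7 - 6)/(3 - 6) × (1.7 - 9)/(3 - 9) × (1.7 - 12)/(3 - 12) = 1.130944
L_2(1.7) = (1.7 - 0)/(6 - 0) × (1.7 - 3)/(6 - 3) × (1.7 - 9)/(6 - 9) × (1.7 - 12)/(6 - 12) = -0.512870
L_3(1.7) = (1.7 - 0)/(9 - 0) × (1.7 - 3)/(9 - 3) × (1.7 - 6)/(9 - 6) × (1.7 - 12)/(9 - 12) = 0.201401
L_4(1.7) = (1.7 - 0)/(12 - 0) × (1.7 - 3)/(12 - 3) × (1.7 - 6)/(12 - 6) × (1.7 - 9)/(12 - 9) = -0.035685

P(1.7) = 11×L_0(1.7) + 18×L_1(1.7) + (-10)×L_2(1.7) + 1×L_3(1.7) + 10×L_4(1.7)
P(1.7) = 27.708556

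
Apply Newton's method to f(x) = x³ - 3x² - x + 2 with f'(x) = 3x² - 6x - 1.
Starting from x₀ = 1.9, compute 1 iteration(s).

f(x) = x³ - 3x² - x + 2
f'(x) = 3x² - 6x - 1
x₀ = 1.9

Newton-Raphson formula: x_{n+1} = x_n - f(x_n)/f'(x_n)

Iteration 1:
  f(1.900000) = -3.871000
  f'(1.900000) = -1.570000
  x_1 = 1.900000 - (-3.871000)/(-1.570000) = -0.565605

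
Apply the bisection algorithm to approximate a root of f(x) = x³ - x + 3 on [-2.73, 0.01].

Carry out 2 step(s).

f(x) = x³ - x + 3
Initial interval: [-2.73, 0.01]

Iteration 1:
  c_1 = (-2.730000 + 0.010000)/2 = -1.360000
  f(c_1) = f(-1.360000) = 1.844544
  f(a) × f(c) < 0, new interval: [-2.730000, -1.360000]
Iteration 2:
  c_2 = (-2.730000 + (-1.360000))/2 = -2.045000
  f(c_2) = f(-2.045000) = -3.507241
  f(a) × f(c) ≥ 0, new interval: [-2.045000, -1.360000]

After 2 iteration(s), the approximation is c_2 = -2.045000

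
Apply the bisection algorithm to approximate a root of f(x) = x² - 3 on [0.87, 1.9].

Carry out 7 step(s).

f(x) = x² - 3
Initial interval: [0.87, 1.9]

Iteration 1:
  c_1 = (0.870000 + 1.900000)/2 = 1.385000
  f(c_1) = f(1.385000) = -1.081775
  f(a) × f(c) ≥ 0, new interval: [1.385000, 1.900000]
Iteration 2:
  c_2 = (1.385000 + 1.900000)/2 = 1.642500
  f(c_2) = f(1.642500) = -0.302194
  f(a) × f(c) ≥ 0, new interval: [1.642500, 1.900000]
Iteration 3:
  c_3 = (1.642500 + 1.900000)/2 = 1.771250
  f(c_3) = f(1.771250) = 0.137327
  f(a) × f(c) < 0, new interval: [1.642500, 1.771250]
Iteration 4:
  c_4 = (1.642500 + 1.771250)/2 = 1.706875
  f(c_4) = f(1.706875) = -0.086578
  f(a) × f(c) ≥ 0, new interval: [1.706875, 1.771250]
Iteration 5:
  c_5 = (1.706875 + 1.771250)/2 = 1.739063
  f(c_5) = f(1.739063) = 0.024338
  f(a) × f(c) < 0, new interval: [1.706875, 1.739063]
Iteration 6:
  c_6 = (1.706875 + 1.739063)/2 = 1.722969
  f(c_6) = f(1.722969) = -0.031379
  f(a) × f(c) ≥ 0, new interval: [1.722969, 1.739063]
Iteration 7:
  c_7 = (1.722969 + 1.739063)/2 = 1.731016
  f(c_7) = f(1.731016) = -0.003585
  f(a) × f(c) ≥ 0, new interval: [1.731016, 1.739063]

After 7 iteration(s), the approximation is c_7 = 1.731016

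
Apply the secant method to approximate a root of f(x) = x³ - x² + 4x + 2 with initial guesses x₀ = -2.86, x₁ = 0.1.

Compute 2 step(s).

f(x) = x³ - x² + 4x + 2
x₀ = -2.86, x₁ = 0.1

Secant formula: x_{n+1} = x_n - f(x_n)(x_n - x_{n-1})/(f(x_n) - f(x_{n-1}))

Iteration 1:
  f(-2.860000) = -41.013256
  f(0.100000) = 2.391000
  x_2 = 0.100000 - 2.391000×(0.100000 - (-2.860000))/(2.391000 - (-41.013256))
       = -0.063057
Iteration 2:
  f(0.100000) = 2.391000
  f(-0.063057) = 1.743546
  x_3 = -0.063057 - 1.743546×(-0.063057 - 0.100000)/(1.743546 - 2.391000)
       = -0.502157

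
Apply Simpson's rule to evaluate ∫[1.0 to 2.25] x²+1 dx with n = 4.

f(x) = x²+1
a = 1.0, b = 2.25, n = 4
h = (b - a)/n = 0.312500

Simpson's rule: (h/3)[f(x₀) + 4f(x₁) + 2f(x₂) + ... + f(xₙ)]

x_0 = 1.0000, f(x_0) = 2.000000, coefficient = 1
x_1 = 1.3125, f(x_1) = 2.722656, coefficient = 4
x_2 = 1.6250, f(x_2) = 3.640625, coefficient = 2
x_3 = 1.9375, f(x_3) = 4.753906, coefficient = 4
x_4 = 2.2500, f(x_4) = 6.062500, coefficient = 1

I ≈ (0.312500/3) × 45.250000 = 4.713542
Exact value: 4.713542
Error: 0.000000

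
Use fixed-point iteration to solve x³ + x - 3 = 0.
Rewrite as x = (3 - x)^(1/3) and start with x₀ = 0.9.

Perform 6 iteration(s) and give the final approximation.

Equation: x³ + x - 3 = 0
Fixed-point form: x = (3 - x)^(1/3)
x₀ = 0.9

x_1 = g(0.900000) = 1.280579
x_2 = g(1.280579) = 1.198011
x_3 = g(1.198011) = 1.216888
x_4 = g(1.216888) = 1.212624
x_5 = g(1.212624) = 1.213590
x_6 = g(1.213590) = 1.213371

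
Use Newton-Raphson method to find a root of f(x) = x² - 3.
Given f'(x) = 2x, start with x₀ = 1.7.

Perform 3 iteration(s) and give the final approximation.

f(x) = x² - 3
f'(x) = 2x
x₀ = 1.7

Newton-Raphson formula: x_{n+1} = x_n - f(x_n)/f'(x_n)

Iteration 1:
  f(1.700000) = -0.110000
  f'(1.700000) = 3.400000
  x_1 = 1.700000 - (-0.110000)/3.400000 = 1.732353
Iteration 2:
  f(1.732353) = 0.001047
  f'(1.732353) = 3.464706
  x_2 = 1.732353 - 0.001047/3.464706 = 1.732051
Iteration 3:
  f(1.732051) = 0.000000
  f'(1.732051) = 3.464102
  x_3 = 1.732051 - 0.000000/3.464102 = 1.732051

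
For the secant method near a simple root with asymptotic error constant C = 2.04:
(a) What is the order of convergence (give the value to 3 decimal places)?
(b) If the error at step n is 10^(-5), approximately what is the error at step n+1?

(a) Secant method has superlinear convergence with order φ = (1+√5)/2 ≈ 1.618.
    This means |e_{n+1}| ≈ C|e_n|^1.618.

(b) With |e_n| = 10^(-5) and C = 2.04:
    |e_{n+1}| ≈ 2.04 × (10^(-5))^1.618 = 2.04 × 10^(-8.09)

(a) ≈ 1.618 (golden ratio); (b) |e_{n+1}| ≈ 1.658e-08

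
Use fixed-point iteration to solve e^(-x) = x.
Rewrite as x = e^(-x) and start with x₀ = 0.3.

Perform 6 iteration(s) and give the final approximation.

Equation: e^(-x) = x
Fixed-point form: x = e^(-x)
x₀ = 0.3

x_1 = g(0.300000) = 0.740818
x_2 = g(0.740818) = 0.476724
x_3 = g(0.476724) = 0.620814
x_4 = g(0.620814) = 0.537507
x_5 = g(0.537507) = 0.584203
x_6 = g(0.584203) = 0.557550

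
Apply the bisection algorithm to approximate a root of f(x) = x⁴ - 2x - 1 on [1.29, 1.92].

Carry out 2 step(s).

f(x) = x⁴ - 2x - 1
Initial interval: [1.29, 1.92]

Iteration 1:
  c_1 = (1.290000 + 1.920000)/2 = 1.605000
  f(c_1) = f(1.605000) = 2.425905
  f(a) × f(c) < 0, new interval: [1.290000, 1.605000]
Iteration 2:
  c_2 = (1.290000 + 1.605000)/2 = 1.447500
  f(c_2) = f(1.447500) = 0.495099
  f(a) × f(c) < 0, new interval: [1.290000, 1.447500]

After 2 iteration(s), the approximation is c_2 = 1.447500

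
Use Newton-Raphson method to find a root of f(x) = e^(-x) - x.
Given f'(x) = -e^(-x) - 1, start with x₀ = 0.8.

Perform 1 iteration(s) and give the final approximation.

f(x) = e^(-x) - x
f'(x) = -e^(-x) - 1
x₀ = 0.8

Newton-Raphson formula: x_{n+1} = x_n - f(x_n)/f'(x_n)

Iteration 1:
  f(0.800000) = -0.350671
  f'(0.800000) = -1.449329
  x_1 = 0.800000 - (-0.350671)/(-1.449329) = 0.558046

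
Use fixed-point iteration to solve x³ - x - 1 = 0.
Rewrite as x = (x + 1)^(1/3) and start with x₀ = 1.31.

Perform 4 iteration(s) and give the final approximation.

Equation: x³ - x - 1 = 0
Fixed-point form: x = (x + 1)^(1/3)
x₀ = 1.31

x_1 = g(1.310000) = 1.321916
x_2 = g(1.321916) = 1.324186
x_3 = g(1.324186) = 1.324617
x_4 = g(1.324617) = 1.324699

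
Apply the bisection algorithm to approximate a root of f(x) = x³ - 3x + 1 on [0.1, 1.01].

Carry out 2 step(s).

f(x) = x³ - 3x + 1
Initial interval: [0.1, 1.01]

Iteration 1:
  c_1 = (0.100000 + 1.010000)/2 = 0.555000
  f(c_1) = f(0.555000) = -0.494046
  f(a) × f(c) < 0, new interval: [0.100000, 0.555000]
Iteration 2:
  c_2 = (0.100000 + 0.555000)/2 = 0.327500
  f(c_2) = f(0.327500) = 0.052626
  f(a) × f(c) ≥ 0, new interval: [0.327500, 0.555000]

After 2 iteration(s), the approximation is c_2 = 0.327500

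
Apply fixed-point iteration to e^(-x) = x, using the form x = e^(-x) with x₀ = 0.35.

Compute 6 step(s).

Equation: e^(-x) = x
Fixed-point form: x = e^(-x)
x₀ = 0.35

x_1 = g(0.350000) = 0.704688
x_2 = g(0.704688) = 0.494263
x_3 = g(0.494263) = 0.610020
x_4 = g(0.610020) = 0.543340
x_5 = g(0.543340) = 0.580805
x_6 = g(0.580805) = 0.559448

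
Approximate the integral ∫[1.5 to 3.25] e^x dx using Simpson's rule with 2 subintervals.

f(x) = e^x
a = 1.5, b = 3.25, n = 2
h = (b - a)/n = 0.875000

Simpson's rule: (h/3)[f(x₀) + 4f(x₁) + 2f(x₂) + ... + f(xₙ)]

x_0 = 1.5000, f(x_0) = 4.481689, coefficient = 1
x_1 = 2.3750, f(x_1) = 10.751013, coefficient = 4
x_2 = 3.2500, f(x_2) = 25.790340, coefficient = 1

I ≈ (0.875000/3) × 73.276082 = 21.372191
Exact value: 21.308651
Error: 0.063540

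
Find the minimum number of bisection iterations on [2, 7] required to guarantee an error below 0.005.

We need (b-a)/2^n ≤ 0.005
(7 - 2)/2^n ≤ 0.005
5/2^n ≤ 0.005
2^n ≥ 1000
n ≥ log₂(1000) = 9.97
n ≥ 10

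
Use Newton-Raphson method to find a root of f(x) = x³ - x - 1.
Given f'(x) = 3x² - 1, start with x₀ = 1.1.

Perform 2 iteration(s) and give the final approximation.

f(x) = x³ - x - 1
f'(x) = 3x² - 1
x₀ = 1.1

Newton-Raphson formula: x_{n+1} = x_n - f(x_n)/f'(x_n)

Iteration 1:
  f(1.100000) = -0.769000
  f'(1.100000) = 2.630000
  x_1 = 1.100000 - (-0.769000)/2.630000 = 1.392395
Iteration 2:
  f(1.392395) = 0.307132
  f'(1.392395) = 4.816295
  x_2 = 1.392395 - 0.307132/4.816295 = 1.328626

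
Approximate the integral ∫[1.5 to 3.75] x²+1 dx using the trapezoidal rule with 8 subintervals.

f(x) = x²+1
a = 1.5, b = 3.75, n = 8
h = (b - a)/n = 0.281250

Trapezoidal rule: (h/2)[f(x₀) + 2f(x₁) + 2f(x₂) + ... + f(xₙ)]

x_0 = 1.5000, f(x_0) = 3.250000, coefficient = 1
x_1 = 1.7812, f(x_1) = 4.172852, coefficient = 2
x_2 = 2.0625, f(x_2) = 5.253906, coefficient = 2
x_3 = 2.3438, f(x_3) = 6.493164, coefficient = 2
x_4 = 2.6250, f(x_4) = 7.890625, coefficient = 2
x_5 = 2.9062, f(x_5) = 9.446289, coefficient = 2
x_6 = 3.1875, f(x_6) = 11.160156, coefficient = 2
x_7 = 3.4688, f(x_7) = 13.032227, coefficient = 2
x_8 = 3.7500, f(x_8) = 15.062500, coefficient = 1

I ≈ (0.281250/2) × 133.210938 = 18.732788
Exact value: 18.703125
Error: 0.029663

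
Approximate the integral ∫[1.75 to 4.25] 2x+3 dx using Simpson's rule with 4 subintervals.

f(x) = 2x+3
a = 1.75, b = 4.25, n = 4
h = (b - a)/n = 0.625000

Simpson's rule: (h/3)[f(x₀) + 4f(x₁) + 2f(x₂) + ... + f(xₙ)]

x_0 = 1.7500, f(x_0) = 6.500000, coefficient = 1
x_1 = 2.3750, f(x_1) = 7.750000, coefficient = 4
x_2 = 3.0000, f(x_2) = 9.000000, coefficient = 2
x_3 = 3.6250, f(x_3) = 10.250000, coefficient = 4
x_4 = 4.2500, f(x_4) = 11.500000, coefficient = 1

I ≈ (0.625000/3) × 108.000000 = 22.500000
Exact value: 22.500000
Error: 0.000000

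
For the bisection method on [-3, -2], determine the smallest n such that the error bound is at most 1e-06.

We need (b-a)/2^n ≤ 1e-06
(-2 - (-3))/2^n ≤ 1e-06
1/2^n ≤ 1e-06
2^n ≥ 1000000
n ≥ log₂(1000000) = 19.93
n ≥ 20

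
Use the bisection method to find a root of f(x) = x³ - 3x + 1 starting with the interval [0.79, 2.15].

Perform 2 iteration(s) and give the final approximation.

f(x) = x³ - 3x + 1
Initial interval: [0.79, 2.15]

Iteration 1:
  c_1 = (0.790000 + 2.150000)/2 = 1.470000
  f(c_1) = f(1.470000) = -0.233477
  f(a) × f(c) ≥ 0, new interval: [1.470000, 2.150000]
Iteration 2:
  c_2 = (1.470000 + 2.150000)/2 = 1.810000
  f(c_2) = f(1.810000) = 1.499741
  f(a) × f(c) < 0, new interval: [1.470000, 1.810000]

After 2 iteration(s), the approximation is c_2 = 1.810000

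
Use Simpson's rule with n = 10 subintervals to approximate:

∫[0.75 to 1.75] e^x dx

f(x) = e^x
a = 0.75, b = 1.75, n = 10
h = (b - a)/n = 0.100000

Simpson's rule: (h/3)[f(x₀) + 4f(x₁) + 2f(x₂) + ... + f(xₙ)]

x_0 = 0.7500, f(x_0) = 2.117000, coefficient = 1
x_1 = 0.8500, f(x_1) = 2.339647, coefficient = 4
x_2 = 0.9500, f(x_2) = 2.585710, coefficient = 2
x_3 = 1.0500, f(x_3) = 2.857651, coefficient = 4
x_4 = 1.1500, f(x_4) = 3.158193, coefficient = 2
x_5 = 1.2500, f(x_5) = 3.490343, coefficient = 4
x_6 = 1.3500, f(x_6) = 3.857426, coefficient = 2
x_7 = 1.4500, f(x_7) = 4.263115, coefficient = 4
x_8 = 1.5500, f(x_8) = 4.711470, coefficient = 2
x_9 = 1.6500, f(x_9) = 5.206980, coefficient = 4
x_10 = 1.7500, f(x_10) = 5.754603, coefficient = 1

I ≈ (0.100000/3) × 109.128140 = 3.637605
Exact value: 3.637603
Error: 0.000002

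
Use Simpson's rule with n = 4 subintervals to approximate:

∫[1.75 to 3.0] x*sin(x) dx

f(x) = x*sin(x)
a = 1.75, b = 3.0, n = 4
h = (b - a)/n = 0.312500

Simpson's rule: (h/3)[f(x₀) + 4f(x₁) + 2f(x₂) + ... + f(xₙ)]

x_0 = 1.7500, f(x_0) = 1.721975, coefficient = 1
x_1 = 2.0625, f(x_1) = 1.818155, coefficient = 4
x_2 = 2.3750, f(x_2) = 1.647502, coefficient = 2
x_3 = 2.6875, f(x_3) = 1.178864, coefficient = 4
x_4 = 3.0000, f(x_4) = 0.423360, coefficient = 1

I ≈ (0.312500/3) × 17.428416 = 1.815460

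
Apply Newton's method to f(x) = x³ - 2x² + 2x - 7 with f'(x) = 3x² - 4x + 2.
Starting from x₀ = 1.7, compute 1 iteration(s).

f(x) = x³ - 2x² + 2x - 7
f'(x) = 3x² - 4x + 2
x₀ = 1.7

Newton-Raphson formula: x_{n+1} = x_n - f(x_n)/f'(x_n)

Iteration 1:
  f(1.700000) = -4.467000
  f'(1.700000) = 3.870000
  x_1 = 1.700000 - (-4.467000)/3.870000 = 2.854264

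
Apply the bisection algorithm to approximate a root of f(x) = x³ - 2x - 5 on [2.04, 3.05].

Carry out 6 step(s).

f(x) = x³ - 2x - 5
Initial interval: [2.04, 3.05]

Iteration 1:
  c_1 = (2.040000 + 3.050000)/2 = 2.545000
  f(c_1) = f(2.545000) = 6.394029
  f(a) × f(c) < 0, new interval: [2.040000, 2.545000]
Iteration 2:
  c_2 = (2.040000 + 2.545000)/2 = 2.292500
  f(c_2) = f(2.292500) = 2.463363
  f(a) × f(c) < 0, new interval: [2.040000, 2.292500]
Iteration 3:
  c_3 = (2.040000 + 2.292500)/2 = 2.166250
  f(c_3) = f(2.166250) = 0.832929
  f(a) × f(c) < 0, new interval: [2.040000, 2.166250]
Iteration 4:
  c_4 = (2.040000 + 2.166250)/2 = 2.103125
  f(c_4) = f(2.103125) = 0.096155
  f(a) × f(c) < 0, new interval: [2.040000, 2.103125]
Iteration 5:
  c_5 = (2.040000 + 2.103125)/2 = 2.071562
  f(c_5) = f(2.071562) = -0.253281
  f(a) × f(c) ≥ 0, new interval: [2.071562, 2.103125]
Iteration 6:
  c_6 = (2.071562 + 2.103125)/2 = 2.087344
  f(c_6) = f(2.087344) = -0.080123
  f(a) × f(c) ≥ 0, new interval: [2.087344, 2.103125]

After 6 iteration(s), the approximation is c_6 = 2.087344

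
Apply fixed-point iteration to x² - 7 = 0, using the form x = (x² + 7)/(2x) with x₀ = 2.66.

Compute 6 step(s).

Equation: x² - 7 = 0
Fixed-point form: x = (x² + 7)/(2x)
x₀ = 2.66

x_1 = g(2.660000) = 2.645789
x_2 = g(2.645789) = 2.645751
x_3 = g(2.645751) = 2.645751
x_4 = g(2.645751) = 2.645751
x_5 = g(2.645751) = 2.645751
x_6 = g(2.645751) = 2.645751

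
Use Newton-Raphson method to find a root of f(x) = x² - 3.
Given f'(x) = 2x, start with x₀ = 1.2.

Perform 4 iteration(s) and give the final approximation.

f(x) = x² - 3
f'(x) = 2x
x₀ = 1.2

Newton-Raphson formula: x_{n+1} = x_n - f(x_n)/f'(x_n)

Iteration 1:
  f(1.200000) = -1.560000
  f'(1.200000) = 2.400000
  x_1 = 1.200000 - (-1.560000)/2.400000 = 1.850000
Iteration 2:
  f(1.850000) = 0.422500
  f'(1.850000) = 3.700000
  x_2 = 1.850000 - 0.422500/3.700000 = 1.735811
Iteration 3:
  f(1.735811) = 0.013039
  f'(1.735811) = 3.471622
  x_3 = 1.735811 - 0.013039/3.471622 = 1.732055
Iteration 4:
  f(1.732055) = 0.000014
  f'(1.732055) = 3.464110
  x_4 = 1.732055 - 0.000014/3.464110 = 1.732051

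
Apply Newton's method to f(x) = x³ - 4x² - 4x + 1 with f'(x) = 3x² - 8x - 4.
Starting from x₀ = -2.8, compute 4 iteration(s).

f(x) = x³ - 4x² - 4x + 1
f'(x) = 3x² - 8x - 4
x₀ = -2.8

Newton-Raphson formula: x_{n+1} = x_n - f(x_n)/f'(x_n)

Iteration 1:
  f(-2.800000) = -41.112000
  f'(-2.800000) = 41.920000
  x_1 = -2.800000 - (-41.112000)/41.920000 = -1.819275
Iteration 2:
  f(-1.819275) = -10.983309
  f'(-1.819275) = 20.483481
  x_2 = -1.819275 - (-10.983309)/20.483481 = -1.283072
Iteration 3:
  f(-1.283072) = -2.565090
  f'(-1.283072) = 11.203391
  x_3 = -1.283072 - (-2.565090)/11.203391 = -1.054115
Iteration 4:
  f(-1.054115) = -0.399462
  f'(-1.054115) = 7.766395
  x_4 = -1.054115 - (-0.399462)/7.766395 = -1.002680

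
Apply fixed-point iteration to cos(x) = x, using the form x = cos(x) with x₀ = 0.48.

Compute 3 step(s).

Equation: cos(x) = x
Fixed-point form: x = cos(x)
x₀ = 0.48

x_1 = g(0.480000) = 0.886995
x_2 = g(0.886995) = 0.631744
x_3 = g(0.631744) = 0.806999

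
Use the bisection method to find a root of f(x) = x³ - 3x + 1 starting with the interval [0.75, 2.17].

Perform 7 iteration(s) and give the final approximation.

f(x) = x³ - 3x + 1
Initial interval: [0.75, 2.17]

Iteration 1:
  c_1 = (0.750000 + 2.170000)/2 = 1.460000
  f(c_1) = f(1.460000) = -0.267864
  f(a) × f(c) ≥ 0, new interval: [1.460000, 2.170000]
Iteration 2:
  c_2 = (1.460000 + 2.170000)/2 = 1.815000
  f(c_2) = f(1.815000) = 1.534018
  f(a) × f(c) < 0, new interval: [1.460000, 1.815000]
Iteration 3:
  c_3 = (1.460000 + 1.815000)/2 = 1.637500
  f(c_3) = f(1.637500) = 0.478303
  f(a) × f(c) < 0, new interval: [1.460000, 1.637500]
Iteration 4:
  c_4 = (1.460000 + 1.637500)/2 = 1.548750
  f(c_4) = f(1.548750) = 0.068623
  f(a) × f(c) < 0, new interval: [1.460000, 1.548750]
Iteration 5:
  c_5 = (1.460000 + 1.548750)/2 = 1.504375
  f(c_5) = f(1.504375) = -0.108508
  f(a) × f(c) ≥ 0, new interval: [1.504375, 1.548750]
Iteration 6:
  c_6 = (1.504375 + 1.548750)/2 = 1.526563
  f(c_6) = f(1.526563) = -0.022197
  f(a) × f(c) ≥ 0, new interval: [1.526563, 1.548750]
Iteration 7:
  c_7 = (1.526563 + 1.548750)/2 = 1.537656
  f(c_7) = f(1.537656) = 0.022645
  f(a) × f(c) < 0, new interval: [1.526563, 1.537656]

After 7 iteration(s), the approximation is c_7 = 1.537656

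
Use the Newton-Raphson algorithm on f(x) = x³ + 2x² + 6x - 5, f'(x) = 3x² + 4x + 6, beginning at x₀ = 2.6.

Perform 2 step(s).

f(x) = x³ + 2x² + 6x - 5
f'(x) = 3x² + 4x + 6
x₀ = 2.6

Newton-Raphson formula: x_{n+1} = x_n - f(x_n)/f'(x_n)

Iteration 1:
  f(2.600000) = 41.696000
  f'(2.600000) = 36.680000
  x_1 = 2.600000 - 41.696000/36.680000 = 1.463250
Iteration 2:
  f(1.463250) = 11.194662
  f'(1.463250) = 18.276298
  x_2 = 1.463250 - 11.194662/18.276298 = 0.850726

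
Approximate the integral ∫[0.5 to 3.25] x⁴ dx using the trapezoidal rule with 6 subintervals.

f(x) = x⁴
a = 0.5, b = 3.25, n = 6
h = (b - a)/n = 0.458333

Trapezoidal rule: (h/2)[f(x₀) + 2f(x₁) + 2f(x₂) + ... + f(xₙ)]

x_0 = 0.5000, f(x_0) = 0.062500, coefficient = 1
x_1 = 0.9583, f(x_1) = 0.843464, coefficient = 2
x_2 = 1.4167, f(x_2) = 4.027826, coefficient = 2
x_3 = 1.8750, f(x_3) = 12.359619, coefficient = 2
x_4 = 2.3333, f(x_4) = 29.641975, coefficient = 2
x_5 = 2.7917, f(x_5) = 60.737127, coefficient = 2
x_6 = 3.2500, f(x_6) = 111.566406, coefficient = 1

I ≈ (0.458333/2) × 326.848928 = 74.902879
Exact value: 72.511914
Error: 2.390965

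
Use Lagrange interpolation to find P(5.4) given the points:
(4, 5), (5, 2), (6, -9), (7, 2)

Lagrange interpolation formula:
P(x) = Σ yᵢ × Lᵢ(x)
where Lᵢ(x) = Π_{j≠i} (x - xⱼ)/(xᵢ - xⱼ)

L_0(5.4) = (5.4 - 5)/(4 - 5) × (5.4 - 6)/(4 - 6) × (5.4 - 7)/(4 - 7) = -0.064000
L_1(5.4) = (5.4 - 4)/(5 - 4) × (5.4 - 6)/(5 - 6) × (5.4 - 7)/(5 - 7) = 0.672000
L_2(5.4) = (5.4 - 4)/(6 - 4) × (5.4 - 5)/(6 - 5) × (5.4 - 7)/(6 - 7) = 0.448000
L_3(5.4) = (5.4 - 4)/(7 - 4) × (5.4 - 5)/(7 - 5) × (5.4 - 6)/(7 - 6) = -0.056000

P(5.4) = 5×L_0(5.4) + 2×L_1(5.4) + (-9)×L_2(5.4) + 2×L_3(5.4)
P(5.4) = -3.120000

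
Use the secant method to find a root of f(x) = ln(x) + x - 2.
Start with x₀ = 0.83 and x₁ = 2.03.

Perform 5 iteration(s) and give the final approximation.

f(x) = ln(x) + x - 2
x₀ = 0.83, x₁ = 2.03

Secant formula: x_{n+1} = x_n - f(x_n)(x_n - x_{n-1})/(f(x_n) - f(x_{n-1}))

Iteration 1:
  f(0.830000) = -1.356330
  f(2.030000) = 0.738036
  x_2 = 2.030000 - 0.738036×(2.030000 - 0.830000)/(0.738036 - (-1.356330))
       = 1.607131
Iteration 2:
  f(2.030000) = 0.738036
  f(1.607131) = 0.081581
  x_3 = 1.607131 - 0.081581×(1.607131 - 2.030000)/(0.081581 - 0.738036)
       = 1.554578
Iteration 3:
  f(1.607131) = 0.081581
  f(1.554578) = -0.004217
  x_4 = 1.554578 - (-0.004217)×(1.554578 - 1.607131)/(-0.004217 - 0.081581)
       = 1.557161
Iteration 4:
  f(1.554578) = -0.004217
  f(1.557161) = 0.000026
  x_5 = 1.557161 - 0.000026×(1.557161 - 1.554578)/(0.000026 - (-0.004217))
       = 1.557146
Iteration 5:
  f(1.557161) = 0.000026
  f(1.557146) = 0.000000
  x_6 = 1.557146 - 0.000000×(1.557146 - 1.557161)/(0.000000 - 0.000026)
       = 1.557146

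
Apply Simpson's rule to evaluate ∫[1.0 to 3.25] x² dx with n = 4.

f(x) = x²
a = 1.0, b = 3.25, n = 4
h = (b - a)/n = 0.562500

Simpson's rule: (h/3)[f(x₀) + 4f(x₁) + 2f(x₂) + ... + f(xₙ)]

x_0 = 1.0000, f(x_0) = 1.000000, coefficient = 1
x_1 = 1.5625, f(x_1) = 2.441406, coefficient = 4
x_2 = 2.1250, f(x_2) = 4.515625, coefficient = 2
x_3 = 2.6875, f(x_3) = 7.222656, coefficient = 4
x_4 = 3.2500, f(x_4) = 10.562500, coefficient = 1

I ≈ (0.562500/3) × 59.250000 = 11.109375
Exact value: 11.109375
Error: 0.000000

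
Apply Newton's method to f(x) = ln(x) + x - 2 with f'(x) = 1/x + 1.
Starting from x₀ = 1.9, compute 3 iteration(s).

f(x) = ln(x) + x - 2
f'(x) = 1/x + 1
x₀ = 1.9

Newton-Raphson formula: x_{n+1} = x_n - f(x_n)/f'(x_n)

Iteration 1:
  f(1.900000) = 0.541854
  f'(1.900000) = 1.526316
  x_1 = 1.900000 - 0.541854/1.526316 = 1.544992
Iteration 2:
  f(1.544992) = -0.019989
  f'(1.544992) = 1.647252
  x_2 = 1.544992 - (-0.019989)/1.647252 = 1.557127
Iteration 3:
  f(1.557127) = -0.000031
  f'(1.557127) = 1.642208
  x_3 = 1.557127 - (-0.000031)/1.642208 = 1.557146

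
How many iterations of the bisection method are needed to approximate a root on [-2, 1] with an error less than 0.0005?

We need (b-a)/2^n ≤ 0.0005
(1 - (-2))/2^n ≤ 0.0005
3/2^n ≤ 0.0005
2^n ≥ 6000
n ≥ log₂(6000) = 12.55
n ≥ 13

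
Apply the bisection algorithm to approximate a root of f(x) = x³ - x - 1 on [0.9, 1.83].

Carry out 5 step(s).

f(x) = x³ - x - 1
Initial interval: [0.9, 1.83]

Iteration 1:
  c_1 = (0.900000 + 1.830000)/2 = 1.365000
  f(c_1) = f(1.365000) = 0.178302
  f(a) × f(c) < 0, new interval: [0.900000, 1.365000]
Iteration 2:
  c_2 = (0.900000 + 1.365000)/2 = 1.132500
  f(c_2) = f(1.132500) = -0.680005
  f(a) × f(c) ≥ 0, new interval: [1.132500, 1.365000]
Iteration 3:
  c_3 = (1.132500 + 1.365000)/2 = 1.248750
  f(c_3) = f(1.248750) = -0.301479
  f(a) × f(c) ≥ 0, new interval: [1.248750, 1.365000]
Iteration 4:
  c_4 = (1.248750 + 1.365000)/2 = 1.306875
  f(c_4) = f(1.306875) = -0.074834
  f(a) × f(c) ≥ 0, new interval: [1.306875, 1.365000]
Iteration 5:
  c_5 = (1.306875 + 1.365000)/2 = 1.335938
  f(c_5) = f(1.335938) = 0.048349
  f(a) × f(c) < 0, new interval: [1.306875, 1.335938]

After 5 iteration(s), the approximation is c_5 = 1.335938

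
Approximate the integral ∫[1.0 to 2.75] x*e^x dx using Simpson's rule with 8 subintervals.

f(x) = x*e^x
a = 1.0, b = 2.75, n = 8
h = (b - a)/n = 0.218750

Simpson's rule: (h/3)[f(x₀) + 4f(x₁) + 2f(x₂) + ... + f(xₙ)]

x_0 = 1.0000, f(x_0) = 2.718282, coefficient = 1
x_1 = 1.2188, f(x_1) = 4.122978, coefficient = 4
x_2 = 1.4375, f(x_2) = 6.052101, coefficient = 2
x_3 = 1.6562, f(x_3) = 8.678130, coefficient = 4
x_4 = 1.8750, f(x_4) = 12.226536, coefficient = 2
x_5 = 2.0938, f(x_5) = 16.991390, coefficient = 4
x_6 = 2.3125, f(x_6) = 23.355423, coefficient = 2
x_7 = 2.5312, f(x_7) = 31.815807, coefficient = 4
x_8 = 2.7500, f(x_8) = 43.017238, coefficient = 1

I ≈ (0.218750/3) × 375.436856 = 27.375604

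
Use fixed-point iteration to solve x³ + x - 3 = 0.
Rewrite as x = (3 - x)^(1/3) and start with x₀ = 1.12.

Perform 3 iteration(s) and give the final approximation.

Equation: x³ + x - 3 = 0
Fixed-point form: x = (3 - x)^(1/3)
x₀ = 1.12

x_1 = g(1.120000) = 1.234201
x_2 = g(1.234201) = 1.208687
x_3 = g(1.208687) = 1.214480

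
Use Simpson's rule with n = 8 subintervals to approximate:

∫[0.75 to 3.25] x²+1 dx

f(x) = x²+1
a = 0.75, b = 3.25, n = 8
h = (b - a)/n = 0.312500

Simpson's rule: (h/3)[f(x₀) + 4f(x₁) + 2f(x₂) + ... + f(xₙ)]

x_0 = 0.7500, f(x_0) = 1.562500, coefficient = 1
x_1 = 1.0625, f(x_1) = 2.128906, coefficient = 4
x_2 = 1.3750, f(x_2) = 2.890625, coefficient = 2
x_3 = 1.6875, f(x_3) = 3.847656, coefficient = 4
x_4 = 2.0000, f(x_4) = 5.000000, coefficient = 2
x_5 = 2.3125, f(x_5) = 6.347656, coefficient = 4
x_6 = 2.6250, f(x_6) = 7.890625, coefficient = 2
x_7 = 2.9375, f(x_7) = 9.628906, coefficient = 4
x_8 = 3.2500, f(x_8) = 11.562500, coefficient = 1

I ≈ (0.312500/3) × 132.500000 = 13.802083
Exact value: 13.802083
Error: 0.000000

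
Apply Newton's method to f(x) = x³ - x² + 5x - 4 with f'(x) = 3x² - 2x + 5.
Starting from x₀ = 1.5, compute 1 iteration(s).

f(x) = x³ - x² + 5x - 4
f'(x) = 3x² - 2x + 5
x₀ = 1.5

Newton-Raphson formula: x_{n+1} = x_n - f(x_n)/f'(x_n)

Iteration 1:
  f(1.500000) = 4.625000
  f'(1.500000) = 8.750000
  x_1 = 1.500000 - 4.625000/8.750000 = 0.971429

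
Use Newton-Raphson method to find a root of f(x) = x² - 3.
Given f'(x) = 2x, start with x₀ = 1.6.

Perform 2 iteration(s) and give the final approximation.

f(x) = x² - 3
f'(x) = 2x
x₀ = 1.6

Newton-Raphson formula: x_{n+1} = x_n - f(x_n)/f'(x_n)

Iteration 1:
  f(1.600000) = -0.440000
  f'(1.600000) = 3.200000
  x_1 = 1.600000 - (-0.440000)/3.200000 = 1.737500
Iteration 2:
  f(1.737500) = 0.018906
  f'(1.737500) = 3.475000
  x_2 = 1.737500 - 0.018906/3.475000 = 1.732059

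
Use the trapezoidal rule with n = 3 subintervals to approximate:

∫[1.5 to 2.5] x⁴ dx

f(x) = x⁴
a = 1.5, b = 2.5, n = 3
h = (b - a)/n = 0.333333

Trapezoidal rule: (h/2)[f(x₀) + 2f(x₁) + 2f(x₂) + ... + f(xₙ)]

x_0 = 1.5000, f(x_0) = 5.062500, coefficient = 1
x_1 = 1.8333, f(x_1) = 11.297068, coefficient = 2
x_2 = 2.1667, f(x_2) = 22.037809, coefficient = 2
x_3 = 2.5000, f(x_3) = 39.062500, coefficient = 1

I ≈ (0.333333/2) × 110.794753 = 18.465792
Exact value: 18.012500
Error: 0.453292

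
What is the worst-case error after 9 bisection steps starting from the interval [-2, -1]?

Bisection error bound: |error| ≤ (b-a)/2^n
|error| ≤ (-1 - (-2))/2^9 = 1/2^9
|error| ≤ 0.0019531250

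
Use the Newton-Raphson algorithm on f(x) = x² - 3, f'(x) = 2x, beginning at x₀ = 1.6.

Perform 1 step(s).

f(x) = x² - 3
f'(x) = 2x
x₀ = 1.6

Newton-Raphson formula: x_{n+1} = x_n - f(x_n)/f'(x_n)

Iteration 1:
  f(1.600000) = -0.440000
  f'(1.600000) = 3.200000
  x_1 = 1.600000 - (-0.440000)/3.200000 = 1.737500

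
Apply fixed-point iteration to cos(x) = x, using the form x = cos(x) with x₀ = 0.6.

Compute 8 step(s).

Equation: cos(x) = x
Fixed-point form: x = cos(x)
x₀ = 0.6

x_1 = g(0.600000) = 0.825336
x_2 = g(0.825336) = 0.678310
x_3 = g(0.678310) = 0.778634
x_4 = g(0.778634) = 0.711874
x_5 = g(0.711874) = 0.757139
x_6 = g(0.757139) = 0.726804
x_7 = g(0.726804) = 0.747302
x_8 = g(0.747302) = 0.733525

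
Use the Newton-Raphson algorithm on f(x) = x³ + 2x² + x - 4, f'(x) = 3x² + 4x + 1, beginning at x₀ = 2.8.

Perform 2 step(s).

f(x) = x³ + 2x² + x - 4
f'(x) = 3x² + 4x + 1
x₀ = 2.8

Newton-Raphson formula: x_{n+1} = x_n - f(x_n)/f'(x_n)

Iteration 1:
  f(2.800000) = 36.432000
  f'(2.800000) = 35.720000
  x_1 = 2.800000 - 36.432000/35.720000 = 1.780067
Iteration 2:
  f(1.780067) = 9.757736
  f'(1.780067) = 17.626186
  x_2 = 1.780067 - 9.757736/17.626186 = 1.226474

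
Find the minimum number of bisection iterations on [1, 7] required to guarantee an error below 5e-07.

We need (b-a)/2^n ≤ 5e-07
(7 - 1)/2^n ≤ 5e-07
6/2^n ≤ 5e-07
2^n ≥ 12000000
n ≥ log₂(12000000) = 23.52
n ≥ 24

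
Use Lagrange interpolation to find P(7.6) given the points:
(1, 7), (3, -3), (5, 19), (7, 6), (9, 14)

Lagrange interpolation formula:
P(x) = Σ yᵢ × Lᵢ(x)
where Lᵢ(x) = Π_{j≠i} (x - xⱼ)/(xᵢ - xⱼ)

L_0(7.6) = (7.6 - 3)/(1 - 3) × (7.6 - 5)/(1 - 5) × (7.6 - 7)/(1 - 7) × (7.6 - 9)/(1 - 9) = -0.026162
L_1(7.6) = (7.6 - 1)/(3 - 1) × (7.6 - 5)/(3 - 5) × (7.6 - 7)/(3 - 7) × (7.6 - 9)/(3 - 9) = 0.150150
L_2(7.6) = (7.6 - 1)/(5 - 1) × (7.6 - 3)/(5 - 3) × (7.6 - 7)/(5 - 7) × (7.6 - 9)/(5 - 9) = -0.398475
L_3(7.6) = (7.6 - 1)/(7 - 1) × (7.6 - 3)/(7 - 3) × (7.6 - 5)/(7 - 5) × (7.6 - 9)/(7 - 9) = 1.151150
L_4(7.6) = (7.6 - 1)/(9 - 1) × (7.6 - 3)/(9 - 3) × (7.6 - 5)/(9 - 5) × (7.6 - 7)/(9 - 7) = 0.123337

P(7.6) = 7×L_0(7.6) + (-3)×L_1(7.6) + 19×L_2(7.6) + 6×L_3(7.6) + 14×L_4(7.6)
P(7.6) = 0.429013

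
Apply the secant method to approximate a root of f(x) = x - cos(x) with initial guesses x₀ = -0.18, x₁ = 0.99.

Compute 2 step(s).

f(x) = x - cos(x)
x₀ = -0.18, x₁ = 0.99

Secant formula: x_{n+1} = x_n - f(x_n)(x_n - x_{n-1})/(f(x_n) - f(x_{n-1}))

Iteration 1:
  f(-0.180000) = -1.163844
  f(0.990000) = 0.441310
  x_2 = 0.990000 - 0.441310×(0.990000 - (-0.180000))/(0.441310 - (-1.163844))
       = 0.668328
Iteration 2:
  f(0.990000) = 0.441310
  f(0.668328) = -0.116531
  x_3 = 0.668328 - (-0.116531)×(0.668328 - 0.990000)/(-0.116531 - 0.441310)
       = 0.735524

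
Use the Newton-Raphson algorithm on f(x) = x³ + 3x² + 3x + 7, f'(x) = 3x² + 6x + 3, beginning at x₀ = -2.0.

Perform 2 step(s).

f(x) = x³ + 3x² + 3x + 7
f'(x) = 3x² + 6x + 3
x₀ = -2.0

Newton-Raphson formula: x_{n+1} = x_n - f(x_n)/f'(x_n)

Iteration 1:
  f(-2.000000) = 5.000000
  f'(-2.000000) = 3.000000
  x_1 = -2.000000 - 5.000000/3.000000 = -3.666667
Iteration 2:
  f(-3.666667) = -12.962963
  f'(-3.666667) = 21.333333
  x_2 = -3.666667 - (-12.962963)/21.333333 = -3.059028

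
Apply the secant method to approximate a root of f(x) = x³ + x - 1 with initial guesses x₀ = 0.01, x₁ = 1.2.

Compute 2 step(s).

f(x) = x³ + x - 1
x₀ = 0.01, x₁ = 1.2

Secant formula: x_{n+1} = x_n - f(x_n)(x_n - x_{n-1})/(f(x_n) - f(x_{n-1}))

Iteration 1:
  f(0.010000) = -0.989999
  f(1.200000) = 1.928000
  x_2 = 1.200000 - 1.928000×(1.200000 - 0.010000)/(1.928000 - (-0.989999))
       = 0.413735
Iteration 2:
  f(1.200000) = 1.928000
  f(0.413735) = -0.515443
  x_3 = 0.413735 - (-0.515443)×(0.413735 - 1.200000)/(-0.515443 - 1.928000)
       = 0.579597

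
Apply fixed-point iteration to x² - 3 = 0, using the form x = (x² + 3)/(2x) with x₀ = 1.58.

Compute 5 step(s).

Equation: x² - 3 = 0
Fixed-point form: x = (x² + 3)/(2x)
x₀ = 1.58

x_1 = g(1.580000) = 1.739367
x_2 = g(1.739367) = 1.732066
x_3 = g(1.732066) = 1.732051
x_4 = g(1.732051) = 1.732051
x_5 = g(1.732051) = 1.732051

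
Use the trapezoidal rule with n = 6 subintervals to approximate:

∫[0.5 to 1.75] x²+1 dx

f(x) = x²+1
a = 0.5, b = 1.75, n = 6
h = (b - a)/n = 0.208333

Trapezoidal rule: (h/2)[f(x₀) + 2f(x₁) + 2f(x₂) + ... + f(xₙ)]

x_0 = 0.5000, f(x_0) = 1.250000, coefficient = 1
x_1 = 0.7083, f(x_1) = 1.501736, coefficient = 2
x_2 = 0.9167, f(x_2) = 1.840278, coefficient = 2
x_3 = 1.1250, f(x_3) = 2.265625, coefficient = 2
x_4 = 1.3333, f(x_4) = 2.777778, coefficient = 2
x_5 = 1.5417, f(x_5) = 3.376736, coefficient = 2
x_6 = 1.7500, f(x_6) = 4.062500, coefficient = 1

I ≈ (0.208333/2) × 28.836806 = 3.003834
Exact value: 2.994792
Error: 0.009042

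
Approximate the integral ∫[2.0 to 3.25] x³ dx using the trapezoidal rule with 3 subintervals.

f(x) = x³
a = 2.0, b = 3.25, n = 3
h = (b - a)/n = 0.416667

Trapezoidal rule: (h/2)[f(x₀) + 2f(x₁) + 2f(x₂) + ... + f(xₙ)]

x_0 = 2.0000, f(x_0) = 8.000000, coefficient = 1
x_1 = 2.4167, f(x_1) = 14.114005, coefficient = 2
x_2 = 2.8333, f(x_2) = 22.745370, coefficient = 2
x_3 = 3.2500, f(x_3) = 34.328125, coefficient = 1

I ≈ (0.416667/2) × 116.046875 = 24.176432
Exact value: 23.891602
Error: 0.284831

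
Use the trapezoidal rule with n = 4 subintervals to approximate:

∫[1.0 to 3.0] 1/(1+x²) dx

f(x) = 1/(1+x²)
a = 1.0, b = 3.0, n = 4
h = (b - a)/n = 0.500000

Trapezoidal rule: (h/2)[f(x₀) + 2f(x₁) + 2f(x₂) + ... + f(xₙ)]

x_0 = 1.0000, f(x_0) = 0.500000, coefficient = 1
x_1 = 1.5000, f(x_1) = 0.307692, coefficient = 2
x_2 = 2.0000, f(x_2) = 0.200000, coefficient = 2
x_3 = 2.5000, f(x_3) = 0.137931, coefficient = 2
x_4 = 3.0000, f(x_4) = 0.100000, coefficient = 1

I ≈ (0.500000/2) × 1.891247 = 0.472812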